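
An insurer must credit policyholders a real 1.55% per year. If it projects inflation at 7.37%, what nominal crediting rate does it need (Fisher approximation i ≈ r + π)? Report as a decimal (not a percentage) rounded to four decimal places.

0.0892

i ≈ r + π = 1.55% + 7.37% = 0.0892.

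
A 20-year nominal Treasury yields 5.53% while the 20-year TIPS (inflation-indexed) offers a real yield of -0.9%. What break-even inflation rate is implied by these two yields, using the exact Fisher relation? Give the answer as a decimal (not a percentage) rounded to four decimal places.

0.0649

(1 + π) = (1 + i)/(1 + r) = 1.05530 / 0.99100 = 1.064884
Break-even inflation = 1.064884 − 1 → 0.0649.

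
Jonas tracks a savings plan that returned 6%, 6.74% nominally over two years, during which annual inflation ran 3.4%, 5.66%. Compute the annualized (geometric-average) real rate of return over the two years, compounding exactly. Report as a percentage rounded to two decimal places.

1.77%

Nominal growth factor = 1.0600 × 1.0674 = 1.13144400
Price-level growth factor = 1.0340 × 1.0566 = 1.09252440
Real growth factor = 1.13144400 / 1.09252440 = 1.03562355
Annualized real rate = 1.03562355^(1/2) − 1 = 1.7656% → 1.77%.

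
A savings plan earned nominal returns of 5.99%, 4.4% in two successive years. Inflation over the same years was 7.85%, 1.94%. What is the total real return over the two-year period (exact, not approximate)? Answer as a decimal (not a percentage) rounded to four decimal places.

Nominal growth factor = 1.0599 × 1.0440 = 1.106536
Price-level growth factor = 1.0785 × 1.0194 = 1.099423
Real growth factor = 1.106536 / 1.099423 = 1.006469
Total real return = 1.006469 − 1 → 0.0065.

0.0065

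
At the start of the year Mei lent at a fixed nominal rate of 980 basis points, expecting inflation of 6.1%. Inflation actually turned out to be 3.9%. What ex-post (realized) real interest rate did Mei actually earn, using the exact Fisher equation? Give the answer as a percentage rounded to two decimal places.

Ex-post: (1 + 0.0980)/(1 + 0.0390) − 1 = 5.6785%
So the realized real rate is 5.68%.

5.68%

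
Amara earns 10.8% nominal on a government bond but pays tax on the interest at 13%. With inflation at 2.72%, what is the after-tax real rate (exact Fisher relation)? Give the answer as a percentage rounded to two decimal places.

6.50%

After-tax nominal return = 10.8% × (1 − 0.13) = 9.3960%.
1 + r = 1.09396 / 1.02720 = 1.064992
After-tax real rate = 1.064992 − 1 → 6.50%.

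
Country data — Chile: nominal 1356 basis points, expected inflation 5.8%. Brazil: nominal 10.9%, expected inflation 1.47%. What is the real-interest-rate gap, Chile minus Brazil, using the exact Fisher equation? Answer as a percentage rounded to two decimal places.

Chile: (1 + 0.1356)/(1 + 0.0580) − 1 = 7.3346%
Brazil: (1 + 0.1090)/(1 + 0.0147) − 1 = 9.2934%
Differential = 7.3346% − 9.2934% = -1.9588% → -1.96%.

-1.96%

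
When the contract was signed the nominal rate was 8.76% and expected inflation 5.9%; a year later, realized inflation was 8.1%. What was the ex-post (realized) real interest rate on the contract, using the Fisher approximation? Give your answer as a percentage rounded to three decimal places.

0.660%

Ex-post: 8.76% − 8.1% = 0.660%
So the realized real rate is 0.660%.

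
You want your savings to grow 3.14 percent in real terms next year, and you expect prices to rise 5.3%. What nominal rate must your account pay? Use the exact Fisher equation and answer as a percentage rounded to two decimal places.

(1 + i) = (1 + r)(1 + π) = 1.03140 × 1.05300 = 1.0860642
i = 1.0860642 − 1, so the required nominal rate is 8.61%.

8.61%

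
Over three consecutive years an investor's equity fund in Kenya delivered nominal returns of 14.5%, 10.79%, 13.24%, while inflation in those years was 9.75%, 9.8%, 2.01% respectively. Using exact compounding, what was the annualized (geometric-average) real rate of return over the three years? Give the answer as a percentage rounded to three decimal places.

Nominal growth factor = 1.1450 × 1.1079 × 1.1324 = 1.43650092
Price-level growth factor = 1.0975 × 1.0980 × 1.0201 = 1.22927661
Real growth factor = 1.43650092 / 1.22927661 = 1.16857420
Annualized real rate = 1.16857420^(1/3) − 1 = 5.3300% → 5.330%.

5.330%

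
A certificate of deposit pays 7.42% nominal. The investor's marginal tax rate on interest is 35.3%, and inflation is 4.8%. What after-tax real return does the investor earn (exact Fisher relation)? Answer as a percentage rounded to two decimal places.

0.00%

After-tax nominal return = 7.42% × (1 − 0.353) = 4.80074%.
1 + r = 1.0480074 / 1.04800 = 1.000007
After-tax real rate = 1.000007 − 1 → 0.00%.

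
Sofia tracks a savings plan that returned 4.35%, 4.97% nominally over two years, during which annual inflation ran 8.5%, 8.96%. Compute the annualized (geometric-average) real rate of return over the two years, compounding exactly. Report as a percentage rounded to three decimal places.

-3.743%

Nominal growth factor = 1.0435 × 1.0497 = 1.09536195
Price-level growth factor = 1.0850 × 1.0896 = 1.18221600
Real growth factor = 1.09536195 / 1.18221600 = 0.92653284
Annualized real rate = 0.92653284^(1/2) − 1 = -3.7434% → -3.743%.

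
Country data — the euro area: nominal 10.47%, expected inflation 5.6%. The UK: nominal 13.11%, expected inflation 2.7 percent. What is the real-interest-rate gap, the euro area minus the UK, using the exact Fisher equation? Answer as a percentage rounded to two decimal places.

The euro area: (1 + 0.1047)/(1 + 0.0560) − 1 = 4.6117%
The UK: (1 + 0.1311)/(1 + 0.0270) − 1 = 10.1363%
Differential = 4.6117% − 10.1363% = -5.5246% → -5.52%.

-5.52%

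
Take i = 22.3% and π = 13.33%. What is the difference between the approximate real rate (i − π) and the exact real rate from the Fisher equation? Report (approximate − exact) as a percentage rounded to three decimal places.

1.055%

Approximate: r ≈ 22.300% − 13.330% = 8.9700%
Exact: (1 + 0.2230)/(1 + 0.1333) − 1 = 7.9149%
Error = 8.9700% − 7.9149% = 1.0551% → 1.055%.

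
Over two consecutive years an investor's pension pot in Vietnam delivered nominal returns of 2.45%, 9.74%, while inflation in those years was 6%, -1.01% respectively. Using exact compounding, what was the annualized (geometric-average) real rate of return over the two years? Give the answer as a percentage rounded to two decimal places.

3.51%

Nominal growth factor = 1.0245 × 1.0974 = 1.12428630
Price-level growth factor = 1.0600 × 0.9899 = 1.04929400
Real growth factor = 1.12428630 / 1.04929400 = 1.07146929
Annualized real rate = 1.07146929^(1/2) − 1 = 3.5118% → 3.51%.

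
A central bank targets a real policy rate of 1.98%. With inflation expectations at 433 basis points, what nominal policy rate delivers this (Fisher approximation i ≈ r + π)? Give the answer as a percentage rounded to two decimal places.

6.31%

i ≈ r + π = 1.98% + 4.33% = 6.31%.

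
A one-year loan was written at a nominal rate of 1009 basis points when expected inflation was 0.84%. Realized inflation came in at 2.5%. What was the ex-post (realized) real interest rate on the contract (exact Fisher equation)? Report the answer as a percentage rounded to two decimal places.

Ex-post: (1 + 0.1009)/(1 + 0.0250) − 1 = 7.4049%
So the realized real rate is 7.40%.

7.40%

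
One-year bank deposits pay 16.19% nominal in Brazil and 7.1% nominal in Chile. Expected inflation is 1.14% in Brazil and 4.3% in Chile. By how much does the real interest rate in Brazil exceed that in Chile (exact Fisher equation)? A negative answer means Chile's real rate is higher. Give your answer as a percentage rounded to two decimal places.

12.20%

Brazil: (1 + 0.1619)/(1 + 0.0114) − 1 = 14.8804%
Chile: (1 + 0.0710)/(1 + 0.0430) − 1 = 2.6846%
Differential = 14.8804% − 2.6846% = 12.1958% → 12.20%.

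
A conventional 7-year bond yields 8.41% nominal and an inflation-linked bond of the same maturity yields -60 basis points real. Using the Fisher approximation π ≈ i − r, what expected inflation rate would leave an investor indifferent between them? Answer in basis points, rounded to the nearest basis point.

π ≈ i − r = 8.41% − (-0.6%) → 901 basis points.

901 basis points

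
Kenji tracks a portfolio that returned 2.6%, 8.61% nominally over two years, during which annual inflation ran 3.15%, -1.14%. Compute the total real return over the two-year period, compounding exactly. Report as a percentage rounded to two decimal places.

9.28%

Compound the nominal returns: 1.0260 × 1.0861 = 1.114339.
Compound inflation: 1.0315 × 0.9886 = 1.019741.
Deflate: 1.114339 / 1.019741 = 1.092766.
Total real return = 1.092766 − 1 → 9.28%.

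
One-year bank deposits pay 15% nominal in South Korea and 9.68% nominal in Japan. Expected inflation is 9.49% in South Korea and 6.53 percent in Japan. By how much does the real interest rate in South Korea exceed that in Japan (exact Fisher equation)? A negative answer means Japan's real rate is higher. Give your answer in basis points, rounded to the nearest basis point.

208 basis points

South Korea: (1 + 0.1500)/(1 + 0.0949) − 1 = 5.0324%
Japan: (1 + 0.0968)/(1 + 0.0653) − 1 = 2.9569%
Differential = 5.0324% − 2.9569% = 2.0755% → 208 basis points.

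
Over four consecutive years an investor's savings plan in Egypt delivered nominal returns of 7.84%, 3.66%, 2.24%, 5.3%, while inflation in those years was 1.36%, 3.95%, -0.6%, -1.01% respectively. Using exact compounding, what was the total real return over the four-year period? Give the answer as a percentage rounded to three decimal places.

16.084%

Compound the nominal returns: 1.0784 × 1.0366 × 1.0224 × 1.0530 = 1.203484.
Compound inflation: 1.0136 × 1.0395 × 0.9940 × 0.9899 = 1.036737.
Deflate: 1.203484 / 1.036737 = 1.160838.
Total real return = 1.160838 − 1 → 16.084%.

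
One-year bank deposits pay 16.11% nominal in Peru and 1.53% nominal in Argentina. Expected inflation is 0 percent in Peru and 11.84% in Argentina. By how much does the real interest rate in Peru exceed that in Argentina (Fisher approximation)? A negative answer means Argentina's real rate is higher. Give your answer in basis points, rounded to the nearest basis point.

Peru: 16.11% − 0% = 16.110%
Argentina: 1.53% − 11.84% = -10.310%
Differential = 26.420% → 2642 basis points.

2642 basis points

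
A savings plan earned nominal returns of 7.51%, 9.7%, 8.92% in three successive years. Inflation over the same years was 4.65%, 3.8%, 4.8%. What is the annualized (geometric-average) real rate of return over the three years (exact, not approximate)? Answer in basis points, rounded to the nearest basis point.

Compound the nominal returns: 1.0751 × 1.0970 × 1.0892 = 1.28458582.
Compound inflation: 1.0465 × 1.0380 × 1.0480 = 1.13840782.
Deflate: 1.28458582 / 1.13840782 = 1.12840565.
Annualized real rate = 1.12840565^(1/3) − 1 = 4.1090% → 411 basis points.

411 basis points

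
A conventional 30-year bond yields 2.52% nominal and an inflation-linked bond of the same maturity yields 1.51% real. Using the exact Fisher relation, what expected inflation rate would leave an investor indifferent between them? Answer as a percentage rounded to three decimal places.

0.995%

(1 + π) = (1 + i)/(1 + r) = 1.02520 / 1.01510 = 1.009950
Break-even inflation = 1.009950 − 1 → 0.995%.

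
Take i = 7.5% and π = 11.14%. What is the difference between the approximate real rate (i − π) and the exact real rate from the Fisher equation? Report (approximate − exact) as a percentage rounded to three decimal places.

Approximate: r ≈ 7.500% − 11.140% = -3.6400%
Exact: (1 + 0.0750)/(1 + 0.1114) − 1 = -3.2751%
Error = -3.6400% − (-3.2751%) = -0.3649% → -0.365%.

-0.365%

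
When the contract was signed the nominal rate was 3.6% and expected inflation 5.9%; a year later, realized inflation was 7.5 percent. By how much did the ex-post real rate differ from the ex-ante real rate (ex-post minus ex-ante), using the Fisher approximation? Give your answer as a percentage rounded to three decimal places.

-1.600%

Ex-ante: 3.6% − 5.9% = -2.300%
Ex-post: 3.6% − 7.5% = -3.900%
Difference (ex-post − ex-ante) = -1.6000% → -1.600%.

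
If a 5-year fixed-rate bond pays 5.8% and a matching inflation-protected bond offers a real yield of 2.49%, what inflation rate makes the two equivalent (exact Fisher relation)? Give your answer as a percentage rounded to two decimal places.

3.23%

(1 + π) = (1 + i)/(1 + r) = 1.05800 / 1.02490 = 1.032296
Break-even inflation = 1.032296 − 1 → 3.23%.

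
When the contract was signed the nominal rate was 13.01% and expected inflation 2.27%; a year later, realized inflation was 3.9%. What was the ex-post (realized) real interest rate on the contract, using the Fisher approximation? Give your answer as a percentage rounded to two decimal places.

Ex-post: 13.01% − 3.9% = 9.110%
So the realized real rate is 9.11%.

9.11%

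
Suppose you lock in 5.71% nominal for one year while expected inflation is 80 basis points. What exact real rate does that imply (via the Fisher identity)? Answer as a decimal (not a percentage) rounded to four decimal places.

1 + r = 1.05710 / 1.00800 = 1.048710
r = 1.048710 − 1 = 4.8710%, i.e. 0.0487.

0.0487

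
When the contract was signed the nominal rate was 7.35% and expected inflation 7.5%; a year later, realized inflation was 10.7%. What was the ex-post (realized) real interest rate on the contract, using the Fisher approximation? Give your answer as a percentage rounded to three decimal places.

Ex-post: 7.35% − 10.7% = -3.350%
So the realized real rate is -3.350%.

-3.350%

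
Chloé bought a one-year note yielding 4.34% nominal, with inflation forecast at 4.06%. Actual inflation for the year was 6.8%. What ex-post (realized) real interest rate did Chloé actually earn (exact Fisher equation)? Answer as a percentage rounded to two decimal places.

-2.30%

Ex-post: (1 + 0.0434)/(1 + 0.0680) − 1 = -2.3034%
So the realized real rate is -2.30%.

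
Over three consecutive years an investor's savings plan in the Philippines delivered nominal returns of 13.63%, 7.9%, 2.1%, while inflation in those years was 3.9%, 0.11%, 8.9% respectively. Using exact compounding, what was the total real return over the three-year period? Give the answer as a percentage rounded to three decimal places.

Compound the nominal returns: 1.1363 × 1.0790 × 1.0210 = 1.2518151.
Compound inflation: 1.0390 × 1.0011 × 1.0890 = 1.1327156.
Deflate: 1.2518151 / 1.1327156 = 1.1051451.
Total real return = 1.1051451 − 1 → 10.515%.

10.515%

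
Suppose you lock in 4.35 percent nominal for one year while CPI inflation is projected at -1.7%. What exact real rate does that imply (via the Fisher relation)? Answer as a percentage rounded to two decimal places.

6.15%

By the Fisher relation, 1 + r = (1 + i)/(1 + π).
1 + r = 1.04350 / 0.98300 = 1.061546
r = 1.061546 − 1 = 6.1546%, i.e. 6.15%.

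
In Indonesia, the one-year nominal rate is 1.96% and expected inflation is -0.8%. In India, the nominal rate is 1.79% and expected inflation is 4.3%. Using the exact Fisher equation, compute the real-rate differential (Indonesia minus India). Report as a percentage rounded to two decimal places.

Indonesia: (1 + 0.0196)/(1 − 0.0080) − 1 = 2.7823%
India: (1 + 0.0179)/(1 + 0.0430) − 1 = -2.4065%
Differential = 2.7823% − (-2.4065%) = 5.1888% → 5.19%.

5.19%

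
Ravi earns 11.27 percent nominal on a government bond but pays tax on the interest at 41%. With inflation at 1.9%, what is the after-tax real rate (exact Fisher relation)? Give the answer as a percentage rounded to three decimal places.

After-tax nominal return = 11.27% × (1 − 0.41) = 6.6493%.
1 + r = 1.066493 / 1.01900 = 1.046607
After-tax real rate = 1.046607 − 1 → 4.661%.

4.661%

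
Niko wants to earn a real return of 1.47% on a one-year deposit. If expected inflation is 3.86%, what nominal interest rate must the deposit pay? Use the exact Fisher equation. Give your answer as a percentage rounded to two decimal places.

5.39%

(1 + i) = (1 + r)(1 + π) = 1.01470 × 1.03860 = 1.05386742
i = 1.05386742 − 1, so the required nominal rate is 5.39%.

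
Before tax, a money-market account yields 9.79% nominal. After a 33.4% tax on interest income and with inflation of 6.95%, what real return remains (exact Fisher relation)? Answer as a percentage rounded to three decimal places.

-0.402%

After-tax nominal return = 9.79% × (1 − 0.334) = 6.52014%.
1 + r = 1.0652014 / 1.06950 = 0.995981
After-tax real rate = 0.995981 − 1 → -0.402%.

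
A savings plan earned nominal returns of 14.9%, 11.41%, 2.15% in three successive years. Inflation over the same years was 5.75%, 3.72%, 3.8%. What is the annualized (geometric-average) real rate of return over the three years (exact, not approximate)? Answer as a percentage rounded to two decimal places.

Nominal growth factor = 1.1490 × 1.1141 × 1.0215 = 1.30762307
Price-level growth factor = 1.0575 × 1.0372 × 1.0380 = 1.13851888
Real growth factor = 1.30762307 / 1.13851888 = 1.14852998
Annualized real rate = 1.14852998^(1/3) − 1 = 4.7243% → 4.72%.

4.72%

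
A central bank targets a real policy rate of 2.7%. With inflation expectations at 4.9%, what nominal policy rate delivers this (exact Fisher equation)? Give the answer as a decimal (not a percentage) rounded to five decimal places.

0.07732

(1 + i) = (1 + r)(1 + π) = 1.02700 × 1.04900 = 1.077323
i = 1.077323 − 1, so the required nominal rate is 0.07732.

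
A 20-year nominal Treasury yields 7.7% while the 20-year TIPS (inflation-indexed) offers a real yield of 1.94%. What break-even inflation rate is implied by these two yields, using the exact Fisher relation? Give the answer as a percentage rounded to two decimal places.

(1 + π) = (1 + i)/(1 + r) = 1.07700 / 1.01940 = 1.056504
Break-even inflation = 1.056504 − 1 → 5.65%.

5.65%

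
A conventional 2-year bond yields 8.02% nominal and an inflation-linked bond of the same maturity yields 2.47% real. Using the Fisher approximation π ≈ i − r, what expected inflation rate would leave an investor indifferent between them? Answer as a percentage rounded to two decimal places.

5.55%

π ≈ i − r = 8.02% − 2.47% → 5.55%.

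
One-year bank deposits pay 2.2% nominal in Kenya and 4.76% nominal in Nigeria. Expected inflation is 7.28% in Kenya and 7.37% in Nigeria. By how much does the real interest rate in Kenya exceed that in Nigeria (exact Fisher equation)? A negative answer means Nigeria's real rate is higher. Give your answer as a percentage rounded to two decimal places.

Kenya: (1 + 0.0220)/(1 + 0.0728) − 1 = -4.7353%
Nigeria: (1 + 0.0476)/(1 + 0.0737) − 1 = -2.4308%
Differential = -4.7353% − (-2.4308%) = -2.3044% → -2.30%.

-2.30%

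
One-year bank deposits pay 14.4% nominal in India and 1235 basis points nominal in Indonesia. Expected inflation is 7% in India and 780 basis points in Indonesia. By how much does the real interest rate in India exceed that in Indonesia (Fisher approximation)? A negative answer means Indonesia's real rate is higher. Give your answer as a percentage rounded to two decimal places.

India: 14.4% − 7% = 7.400%
Indonesia: 12.35% − 7.8% = 4.550%
Differential = 2.850% → 2.85%.

2.85%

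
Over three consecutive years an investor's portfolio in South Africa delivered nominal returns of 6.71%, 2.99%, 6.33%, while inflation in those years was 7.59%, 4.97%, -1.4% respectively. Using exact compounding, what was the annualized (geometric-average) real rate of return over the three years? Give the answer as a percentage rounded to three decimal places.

1.620%

Compound the nominal returns: 1.0671 × 1.0299 × 1.0633 = 1.16857339.
Compound inflation: 1.0759 × 1.0497 × 0.9860 = 1.11356102.
Deflate: 1.16857339 / 1.11356102 = 1.04940220.
Annualized real rate = 1.04940220^(1/3) − 1 = 1.6203% → 1.620%.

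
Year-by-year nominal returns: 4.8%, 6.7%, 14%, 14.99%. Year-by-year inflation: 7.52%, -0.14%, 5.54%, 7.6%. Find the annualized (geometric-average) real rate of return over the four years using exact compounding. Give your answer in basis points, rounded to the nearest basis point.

Compound the nominal returns: 1.0480 × 1.0670 × 1.1400 × 1.1499 = 1.46585370.
Compound inflation: 1.0752 × 0.9986 × 1.0554 × 1.0760 = 1.21929889.
Deflate: 1.46585370 / 1.21929889 = 1.20221031.
Annualized real rate = 1.20221031^(1/4) − 1 = 4.7117% → 471 basis points.

471 basis points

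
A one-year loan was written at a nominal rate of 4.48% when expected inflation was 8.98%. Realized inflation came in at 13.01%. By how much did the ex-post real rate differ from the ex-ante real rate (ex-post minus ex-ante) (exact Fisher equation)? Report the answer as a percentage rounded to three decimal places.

-3.419%

Ex-ante: (1 + 0.0448)/(1 + 0.0898) − 1 = -4.1292%
Ex-post: (1 + 0.0448)/(1 + 0.1301) − 1 = -7.5480%
Difference (ex-post − ex-ante) = -3.4188% → -3.419%.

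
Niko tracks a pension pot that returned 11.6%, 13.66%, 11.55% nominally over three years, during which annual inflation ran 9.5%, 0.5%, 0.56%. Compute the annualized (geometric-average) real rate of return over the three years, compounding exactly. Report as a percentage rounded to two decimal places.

8.54%

Compound the nominal returns: 1.1160 × 1.1366 × 1.1155 = 1.41495107.
Compound inflation: 1.0950 × 1.0050 × 1.0056 = 1.10663766.
Deflate: 1.41495107 / 1.10663766 = 1.27860375.
Annualized real rate = 1.27860375^(1/3) − 1 = 8.5372% → 8.54%.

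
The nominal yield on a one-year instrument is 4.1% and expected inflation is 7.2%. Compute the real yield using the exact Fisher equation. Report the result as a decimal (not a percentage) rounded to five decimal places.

1 + r = 1.04100 / 1.07200 = 0.971082
r = 0.971082 − 1 = -2.8918%, i.e. -0.02892.

-0.02892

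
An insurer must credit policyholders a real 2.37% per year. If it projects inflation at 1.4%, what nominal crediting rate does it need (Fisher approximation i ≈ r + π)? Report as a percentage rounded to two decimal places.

i ≈ r + π = 2.37% + 1.4% = 3.77%.

3.77%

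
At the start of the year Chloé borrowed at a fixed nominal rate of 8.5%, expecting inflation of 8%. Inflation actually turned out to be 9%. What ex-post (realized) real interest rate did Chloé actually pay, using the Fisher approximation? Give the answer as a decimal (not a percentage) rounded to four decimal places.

Ex-post: 8.5% − 9% = -0.500%
So the realized real rate is -0.0050.

-0.0050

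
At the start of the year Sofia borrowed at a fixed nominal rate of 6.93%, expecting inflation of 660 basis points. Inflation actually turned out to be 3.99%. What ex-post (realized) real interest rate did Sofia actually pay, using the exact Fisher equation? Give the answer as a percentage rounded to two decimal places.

2.83%

Ex-post: (1 + 0.0693)/(1 + 0.0399) − 1 = 2.8272%
So the realized real rate is 2.83%.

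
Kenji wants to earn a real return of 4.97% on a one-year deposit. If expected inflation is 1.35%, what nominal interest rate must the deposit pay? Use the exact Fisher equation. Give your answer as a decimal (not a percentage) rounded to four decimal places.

(1 + i) = (1 + r)(1 + π) = 1.04970 × 1.01350 = 1.06387095
i = 1.06387095 − 1, so the required nominal rate is 0.0639.

0.0639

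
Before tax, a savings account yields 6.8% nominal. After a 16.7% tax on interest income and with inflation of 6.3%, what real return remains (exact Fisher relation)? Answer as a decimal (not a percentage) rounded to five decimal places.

-0.00598

After-tax nominal return = 6.8% × (1 − 0.167) = 5.6644%.
1 + r = 1.056644 / 1.06300 = 0.994021
After-tax real rate = 0.994021 − 1 → -0.00598.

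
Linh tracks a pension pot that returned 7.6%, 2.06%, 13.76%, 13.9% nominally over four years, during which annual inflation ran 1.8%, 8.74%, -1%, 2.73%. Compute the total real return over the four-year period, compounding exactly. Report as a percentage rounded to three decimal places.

26.390%

Nominal growth factor = 1.0760 × 1.0206 × 1.1376 × 1.1390 = 1.422922
Price-level growth factor = 1.0180 × 1.0874 × 0.9900 × 1.0273 = 1.125822
Real growth factor = 1.422922 / 1.125822 = 1.263897
Total real return = 1.263897 − 1 → 26.390%.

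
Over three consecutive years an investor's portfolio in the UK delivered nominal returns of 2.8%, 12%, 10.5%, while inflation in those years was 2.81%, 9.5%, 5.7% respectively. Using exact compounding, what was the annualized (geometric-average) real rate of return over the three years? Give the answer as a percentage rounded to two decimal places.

2.25%

Compound the nominal returns: 1.0280 × 1.1200 × 1.1050 = 1.27225280.
Compound inflation: 1.0281 × 1.0950 × 1.0570 = 1.18993836.
Deflate: 1.27225280 / 1.18993836 = 1.06917538.
Annualized real rate = 1.06917538^(1/3) − 1 = 2.2546% → 2.25%.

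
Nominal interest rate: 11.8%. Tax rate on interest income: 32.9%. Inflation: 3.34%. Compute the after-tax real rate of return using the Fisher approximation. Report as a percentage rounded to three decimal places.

After-tax nominal return = 11.8% × (1 − 0.329) = 7.9178%.
r ≈ 7.9178% − 3.34% → 4.578%.

4.578%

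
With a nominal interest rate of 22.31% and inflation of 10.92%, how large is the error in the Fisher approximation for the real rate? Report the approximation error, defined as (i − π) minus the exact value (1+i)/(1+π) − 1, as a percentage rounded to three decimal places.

1.121%

Approximate: r ≈ 22.310% − 10.920% = 11.3900%
Exact: (1 + 0.2231)/(1 + 0.1092) − 1 = 10.2687%
Error = 11.3900% − 10.2687% = 1.1213% → 1.121%.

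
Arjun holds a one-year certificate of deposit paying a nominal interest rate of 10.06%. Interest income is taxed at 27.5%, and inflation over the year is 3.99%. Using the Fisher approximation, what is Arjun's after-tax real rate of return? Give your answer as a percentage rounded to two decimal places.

3.30%

After-tax nominal return = 10.06% × (1 − 0.275) = 7.2935%.
r ≈ 7.2935% − 3.99% → 3.30%.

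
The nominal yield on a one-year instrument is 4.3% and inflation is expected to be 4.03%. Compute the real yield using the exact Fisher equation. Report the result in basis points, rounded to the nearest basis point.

26 basis points

By the Fisher equation, 1 + r = (1 + i)/(1 + π).
1 + r = 1.04300 / 1.04030 = 1.002595
r = 1.002595 − 1 = 0.2595%, i.e. 26 basis points.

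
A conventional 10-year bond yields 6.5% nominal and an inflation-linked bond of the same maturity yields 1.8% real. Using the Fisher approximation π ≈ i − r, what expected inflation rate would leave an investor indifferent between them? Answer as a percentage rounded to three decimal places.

π ≈ i − r = 6.5% − 1.8% → 4.700%.

4.700%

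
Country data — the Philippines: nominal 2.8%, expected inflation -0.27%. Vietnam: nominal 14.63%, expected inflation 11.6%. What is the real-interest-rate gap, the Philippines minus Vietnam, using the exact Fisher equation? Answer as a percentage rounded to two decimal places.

0.36%

The Philippines: (1 + 0.0280)/(1 − 0.0027) − 1 = 3.0783%
Vietnam: (1 + 0.1463)/(1 + 0.1160) − 1 = 2.7151%
Differential = 3.0783% − 2.7151% = 0.3633% → 0.36%.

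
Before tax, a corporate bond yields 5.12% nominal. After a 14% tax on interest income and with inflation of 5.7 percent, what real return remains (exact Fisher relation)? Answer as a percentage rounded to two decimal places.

-1.23%

After-tax nominal return = 5.12% × (1 − 0.14) = 4.4032%.
1 + r = 1.044032 / 1.05700 = 0.987731
After-tax real rate = 0.987731 − 1 → -1.23%.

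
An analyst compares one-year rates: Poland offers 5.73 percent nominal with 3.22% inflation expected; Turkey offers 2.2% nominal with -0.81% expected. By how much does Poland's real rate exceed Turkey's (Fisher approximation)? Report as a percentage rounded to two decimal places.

Poland: 5.73% − 3.22% = 2.510%
Turkey: 2.2% − (-0.81%) = 3.010%
Differential = -0.500% → -0.50%.

-0.50%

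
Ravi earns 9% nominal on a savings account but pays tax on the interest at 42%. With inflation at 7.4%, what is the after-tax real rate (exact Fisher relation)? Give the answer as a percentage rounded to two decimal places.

After-tax nominal return = 9% × (1 − 0.42) = 5.2200%.
1 + r = 1.05220 / 1.07400 = 0.979702
After-tax real rate = 0.979702 − 1 → -2.03%.

-2.03%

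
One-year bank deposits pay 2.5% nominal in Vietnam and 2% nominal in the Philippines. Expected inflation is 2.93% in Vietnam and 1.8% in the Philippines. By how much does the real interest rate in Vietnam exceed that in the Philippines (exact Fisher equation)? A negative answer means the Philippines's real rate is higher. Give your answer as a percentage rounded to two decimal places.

Vietnam: (1 + 0.0250)/(1 + 0.0293) − 1 = -0.4178%
The Philippines: (1 + 0.0200)/(1 + 0.0180) − 1 = 0.1965%
Differential = -0.4178% − 0.1965% = -0.6142% → -0.61%.

-0.61%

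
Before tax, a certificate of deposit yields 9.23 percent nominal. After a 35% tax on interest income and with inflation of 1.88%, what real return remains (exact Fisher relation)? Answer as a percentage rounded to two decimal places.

After-tax nominal return = 9.23% × (1 − 0.35) = 5.9995%.
1 + r = 1.059995 / 1.01880 = 1.040435
After-tax real rate = 1.040435 − 1 → 4.04%.

4.04%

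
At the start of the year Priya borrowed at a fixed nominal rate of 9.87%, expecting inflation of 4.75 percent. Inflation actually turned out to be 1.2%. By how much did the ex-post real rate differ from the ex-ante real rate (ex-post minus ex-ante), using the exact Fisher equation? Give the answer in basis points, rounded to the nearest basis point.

Ex-ante: (1 + 0.0987)/(1 + 0.0475) − 1 = 4.8878%
Ex-post: (1 + 0.0987)/(1 + 0.0120) − 1 = 8.5672%
Difference (ex-post − ex-ante) = 3.6794% → 368 basis points.

368 basis points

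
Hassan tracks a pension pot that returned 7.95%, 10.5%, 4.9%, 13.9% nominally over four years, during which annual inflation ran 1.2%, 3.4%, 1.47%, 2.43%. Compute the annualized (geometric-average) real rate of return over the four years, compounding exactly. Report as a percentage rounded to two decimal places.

Compound the nominal returns: 1.0795 × 1.1050 × 1.0490 × 1.1390 = 1.42522731.
Compound inflation: 1.0120 × 1.0340 × 1.0147 × 1.0243 = 1.08759170.
Deflate: 1.42522731 / 1.08759170 = 1.31044335.
Annualized real rate = 1.31044335^(1/4) − 1 = 6.9928% → 6.99%.

6.99%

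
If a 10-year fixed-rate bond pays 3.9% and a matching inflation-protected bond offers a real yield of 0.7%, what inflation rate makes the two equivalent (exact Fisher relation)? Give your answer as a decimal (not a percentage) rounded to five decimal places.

(1 + π) = (1 + i)/(1 + r) = 1.03900 / 1.00700 = 1.031778
Break-even inflation = 1.031778 − 1 → 0.03178.

0.03178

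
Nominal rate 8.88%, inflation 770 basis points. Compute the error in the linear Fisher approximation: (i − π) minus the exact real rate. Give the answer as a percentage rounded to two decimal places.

0.08%

Approximate: r ≈ 8.880% − 7.700% = 1.1800%
Exact: (1 + 0.0888)/(1 + 0.0770) − 1 = 1.0956%
Error = 1.1800% − 1.0956% = 0.0844% → 0.08%.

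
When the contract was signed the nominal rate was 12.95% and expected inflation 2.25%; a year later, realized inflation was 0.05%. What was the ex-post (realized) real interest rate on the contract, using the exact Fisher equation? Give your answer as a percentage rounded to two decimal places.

12.89%

Ex-post: (1 + 0.1295)/(1 + 0.0005) − 1 = 12.8936%
So the realized real rate is 12.89%.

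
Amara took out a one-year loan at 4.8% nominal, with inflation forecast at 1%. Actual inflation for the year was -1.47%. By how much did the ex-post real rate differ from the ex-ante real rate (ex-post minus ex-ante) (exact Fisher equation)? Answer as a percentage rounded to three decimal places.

Ex-ante: (1 + 0.0480)/(1 + 0.0100) − 1 = 3.7624%
Ex-post: (1 + 0.0480)/(1 − 0.0147) − 1 = 6.3635%
Difference (ex-post − ex-ante) = 2.6012% → 2.601%.

2.601%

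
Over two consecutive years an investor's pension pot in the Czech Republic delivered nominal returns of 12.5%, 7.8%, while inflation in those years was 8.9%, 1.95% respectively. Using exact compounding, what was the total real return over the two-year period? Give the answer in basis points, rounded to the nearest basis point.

923 basis points

Nominal growth factor = 1.1250 × 1.0780 = 1.212750
Price-level growth factor = 1.0890 × 1.0195 = 1.110236
Real growth factor = 1.212750 / 1.110236 = 1.092336
Total real return = 1.092336 − 1 → 923 basis points.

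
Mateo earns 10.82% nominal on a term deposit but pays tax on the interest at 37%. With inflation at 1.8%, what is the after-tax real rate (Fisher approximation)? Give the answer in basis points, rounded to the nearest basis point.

After-tax nominal return = 10.82% × (1 − 0.37) = 6.8166%.
r ≈ 6.8166% − 1.8% → 502 basis points.

502 basis points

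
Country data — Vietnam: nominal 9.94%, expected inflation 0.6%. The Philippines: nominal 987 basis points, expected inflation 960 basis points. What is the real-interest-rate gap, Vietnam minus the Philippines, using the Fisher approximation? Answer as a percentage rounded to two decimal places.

Vietnam: 9.94% − 0.6% = 9.340%
The Philippines: 9.87% − 9.6% = 0.270%
Differential = 9.070% → 9.07%.

9.07%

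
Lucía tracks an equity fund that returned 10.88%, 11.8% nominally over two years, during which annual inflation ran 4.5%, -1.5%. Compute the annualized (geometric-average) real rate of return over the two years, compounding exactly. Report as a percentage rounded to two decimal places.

Compound the nominal returns: 1.1088 × 1.1180 = 1.23963840.
Compound inflation: 1.0450 × 0.9850 = 1.02932500.
Deflate: 1.23963840 / 1.02932500 = 1.20432167.
Annualized real rate = 1.20432167^(1/2) − 1 = 9.7416% → 9.74%.

9.74%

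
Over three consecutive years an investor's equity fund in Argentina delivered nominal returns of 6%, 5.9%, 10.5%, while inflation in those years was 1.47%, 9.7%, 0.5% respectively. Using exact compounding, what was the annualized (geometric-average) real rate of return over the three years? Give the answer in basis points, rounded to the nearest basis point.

350 basis points

Compound the nominal returns: 1.0600 × 1.0590 × 1.1050 = 1.24040670.
Compound inflation: 1.0147 × 1.0970 × 1.0050 = 1.11869153.
Deflate: 1.24040670 / 1.11869153 = 1.10880137.
Annualized real rate = 1.10880137^(1/3) − 1 = 3.5026% → 350 basis points.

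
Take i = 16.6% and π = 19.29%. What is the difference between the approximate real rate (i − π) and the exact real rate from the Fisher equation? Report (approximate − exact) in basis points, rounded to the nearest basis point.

-43 basis points

Approximate: r ≈ 16.600% − 19.290% = -2.6900%
Exact: (1 + 0.1660)/(1 + 0.1929) − 1 = -2.25501%
Error = -2.6900% − (-2.25501%) = -0.43499% → -43 basis points.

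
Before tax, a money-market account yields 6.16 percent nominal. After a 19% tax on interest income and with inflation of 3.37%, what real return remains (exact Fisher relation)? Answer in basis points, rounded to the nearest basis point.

157 basis points

After-tax nominal return = 6.16% × (1 − 0.19) = 4.9896%.
1 + r = 1.049896 / 1.03370 = 1.015668
After-tax real rate = 1.015668 − 1 → 157 basis points.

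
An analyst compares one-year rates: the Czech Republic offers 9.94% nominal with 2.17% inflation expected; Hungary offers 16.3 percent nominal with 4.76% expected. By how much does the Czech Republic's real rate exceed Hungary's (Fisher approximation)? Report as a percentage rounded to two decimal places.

The Czech Republic: 9.94% − 2.17% = 7.770%
Hungary: 16.3% − 4.76% = 11.540%
Differential = -3.770% → -3.77%.

-3.77%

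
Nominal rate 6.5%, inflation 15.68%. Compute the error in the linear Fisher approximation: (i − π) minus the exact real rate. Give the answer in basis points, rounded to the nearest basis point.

-124 basis points

Approximate: r ≈ 6.500% − 15.680% = -9.1800%
Exact: (1 + 0.0650)/(1 + 0.1568) − 1 = -7.9357%
Error = -9.1800% − (-7.9357%) = -1.2443% → -124 basis points.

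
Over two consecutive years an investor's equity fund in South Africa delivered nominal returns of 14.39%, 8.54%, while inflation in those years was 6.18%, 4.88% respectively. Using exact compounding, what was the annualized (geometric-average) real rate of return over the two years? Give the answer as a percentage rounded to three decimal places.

5.590%

Compound the nominal returns: 1.1439 × 1.0854 = 1.24158906.
Compound inflation: 1.0618 × 1.0488 = 1.11361584.
Deflate: 1.24158906 / 1.11361584 = 1.11491685.
Annualized real rate = 1.11491685^(1/2) − 1 = 5.5896% → 5.590%.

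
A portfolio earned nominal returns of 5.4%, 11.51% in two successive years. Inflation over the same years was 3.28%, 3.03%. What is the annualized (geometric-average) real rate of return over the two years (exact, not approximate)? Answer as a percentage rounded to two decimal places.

5.10%

Compound the nominal returns: 1.0540 × 1.1151 = 1.17531540.
Compound inflation: 1.0328 × 1.0303 = 1.06409384.
Deflate: 1.17531540 / 1.06409384 = 1.10452232.
Annualized real rate = 1.10452232^(1/2) − 1 = 5.0963% → 5.10%.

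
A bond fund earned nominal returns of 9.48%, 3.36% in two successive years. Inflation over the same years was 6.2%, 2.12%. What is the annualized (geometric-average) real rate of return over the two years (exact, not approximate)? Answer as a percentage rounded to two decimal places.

Nominal growth factor = 1.0948 × 1.0336 = 1.13158528
Price-level growth factor = 1.0620 × 1.0212 = 1.08451440
Real growth factor = 1.13158528 / 1.08451440 = 1.04340272
Annualized real rate = 1.04340272^(1/2) − 1 = 2.1471% → 2.15%.

2.15%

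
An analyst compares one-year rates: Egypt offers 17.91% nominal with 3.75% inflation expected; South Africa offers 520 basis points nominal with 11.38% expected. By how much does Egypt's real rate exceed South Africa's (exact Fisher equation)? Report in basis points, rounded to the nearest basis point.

1920 basis points

Egypt: (1 + 0.1791)/(1 + 0.0375) − 1 = 13.6482%
South Africa: (1 + 0.0520)/(1 + 0.1138) − 1 = -5.5486%
Differential = 13.6482% − (-5.5486%) = 19.1968% → 1920 basis points.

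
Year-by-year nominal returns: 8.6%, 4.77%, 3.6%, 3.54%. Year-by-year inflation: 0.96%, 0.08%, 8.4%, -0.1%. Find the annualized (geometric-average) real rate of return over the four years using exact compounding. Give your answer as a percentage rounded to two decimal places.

2.77%

Compound the nominal returns: 1.0860 × 1.0477 × 1.0360 × 1.0354 = 1.22049129.
Compound inflation: 1.0096 × 1.0008 × 1.0840 × 0.9990 = 1.09418664.
Deflate: 1.22049129 / 1.09418664 = 1.11543245.
Annualized real rate = 1.11543245^(1/4) − 1 = 2.7687% → 2.77%.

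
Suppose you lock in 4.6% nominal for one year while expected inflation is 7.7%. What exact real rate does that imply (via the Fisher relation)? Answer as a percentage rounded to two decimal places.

-2.88%

1 + r = 1.04600 / 1.07700 = 0.971216
r = 0.971216 − 1 = -2.8784%, i.e. -2.88%.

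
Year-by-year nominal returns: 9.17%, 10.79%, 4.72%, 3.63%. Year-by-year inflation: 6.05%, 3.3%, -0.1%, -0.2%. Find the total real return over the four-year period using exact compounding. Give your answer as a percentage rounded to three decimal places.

Nominal growth factor = 1.0917 × 1.1079 × 1.0472 × 1.0363 = 1.312560
Price-level growth factor = 1.0605 × 1.0330 × 0.9990 × 0.9980 = 1.092212
Real growth factor = 1.312560 / 1.092212 = 1.201744
Total real return = 1.201744 − 1 → 20.174%.

20.174%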